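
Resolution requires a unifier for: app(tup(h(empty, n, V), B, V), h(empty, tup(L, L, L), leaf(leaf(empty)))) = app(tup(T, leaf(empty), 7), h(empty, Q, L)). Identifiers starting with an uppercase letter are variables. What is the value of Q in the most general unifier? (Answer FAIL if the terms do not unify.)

tup(leaf(leaf(empty)), leaf(leaf(empty)), leaf(leaf(empty)))

Decompose app/2: tup(h(empty, n, V), B, V) = tup(T, leaf(empty), 7),  h(empty, tup(L, L, L), leaf(leaf(empty))) = h(empty, Q, L).
Decompose tup/3: h(empty, n, V) = T,  B = leaf(empty),  V = 7.
Bind T := h(empty, n, V); no other remaining equation mentions T.
Bind B := leaf(empty); no other remaining equation mentions B.
Bind V := 7; no other remaining equation mentions V. Substituting into the earlier binding gives T := h(empty, n, 7).
Decompose h/3: empty = empty,  tup(L, L, L) = Q,  leaf(leaf(empty)) = L.
Delete trivial equation empty = empty.
Bind Q := tup(L, L, L); no other remaining equation mentions Q.
Bind L := leaf(leaf(empty)). Substituting into the earlier binding gives Q := tup(leaf(leaf(empty)), leaf(leaf(empty)), leaf(leaf(empty))).
MGU = { T := h(empty, n, 7), B := leaf(empty), V := 7, Q := tup(leaf(leaf(empty)), leaf(leaf(empty)), leaf(leaf(empty))), L := leaf(leaf(empty)) }, so Q := tup(leaf(leaf(empty)), leaf(leaf(empty)), leaf(leaf(empty))).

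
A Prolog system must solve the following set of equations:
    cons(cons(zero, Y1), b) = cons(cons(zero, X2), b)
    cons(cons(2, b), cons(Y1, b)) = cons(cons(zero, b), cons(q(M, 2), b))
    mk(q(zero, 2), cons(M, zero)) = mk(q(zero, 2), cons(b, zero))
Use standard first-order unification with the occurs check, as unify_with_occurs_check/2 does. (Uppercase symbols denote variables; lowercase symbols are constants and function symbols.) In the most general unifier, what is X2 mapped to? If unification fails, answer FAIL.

Decompose cons/2: cons(zero, Y1) = cons(zero, X2),  b = b.
Decompose cons/2: zero = zero,  Y1 = X2.
Delete trivial equation zero = zero.
Bind Y1 := X2; substituting into the one remaining equation that mentions Y1 gives: cons(cons(2, b), cons(X2, b)) = cons(cons(zero, b), cons(q(M, 2), b)).
Delete trivial equation b = b.
Decompose cons/2: cons(2, b) = cons(zero, b),  cons(X2, b) = cons(q(M, 2), b).
Decompose cons/2: 2 = zero,  b = b.
Clash: constants 2 and zero differ; no unifier exists.

FAIL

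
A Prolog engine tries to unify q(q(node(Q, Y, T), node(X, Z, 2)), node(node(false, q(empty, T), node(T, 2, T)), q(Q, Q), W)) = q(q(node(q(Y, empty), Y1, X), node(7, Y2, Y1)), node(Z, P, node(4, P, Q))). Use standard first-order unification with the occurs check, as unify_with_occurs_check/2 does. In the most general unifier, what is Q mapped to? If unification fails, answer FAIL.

q(2, empty)

Decompose q/2: q(node(Q, Y, T), node(X, Z, 2)) = q(node(q(Y, empty), Y1, X), node(7, Y2, Y1)),  node(node(false, q(empty, T), node(T, 2, T)), q(Q, Q), W) = node(Z, P, node(4, P, Q)).
Decompose q/2: node(Q, Y, T) = node(q(Y, empty), Y1, X),  node(X, Z, 2) = node(7, Y2, Y1).
Decompose node/3: Q = q(Y, empty),  Y = Y1,  T = X.
Bind Q := q(Y, empty); substituting into the one remaining equation that mentions Q gives: node(node(false, q(empty, T), node(T, 2, T)), q(q(Y, empty), q(Y, empty)), W) = node(Z, P, node(4, P, q(Y, empty))).
Bind Y := Y1; substituting into the one remaining equation that mentions Y gives: node(node(false, q(empty, T), node(T, 2, T)), q(q(Y1, empty), q(Y1, empty)), W) = node(Z, P, node(4, P, q(Y1, empty))). Substituting into the earlier binding gives Q := q(Y1, empty).
Bind T := X; substituting into the one remaining equation that mentions T gives: node(node(false, q(empty, X), node(X, 2, X)), q(q(Y1, empty), q(Y1, empty)), W) = node(Z, P, node(4, P, q(Y1, empty))).
Decompose node/3: X = 7,  Z = Y2,  2 = Y1.
Bind X := 7; substituting into the one remaining equation that mentions X gives: node(node(false, q(empty, 7), node(7, 2, 7)), q(q(Y1, empty), q(Y1, empty)), W) = node(Z, P, node(4, P, q(Y1, empty))). Substituting into the earlier binding gives T := 7.
Bind Z := Y2; substituting into the one remaining equation that mentions Z gives: node(node(false, q(empty, 7), node(7, 2, 7)), q(q(Y1, empty), q(Y1, empty)), W) = node(Y2, P, node(4, P, q(Y1, empty))).
Bind Y1 := 2; substituting into the remaining equation gives: node(node(false, q(empty, 7), node(7, 2, 7)), q(q(2, empty), q(2, empty)), W) = node(Y2, P, node(4, P, q(2, empty))). Substituting into the earlier bindings gives Q := q(2, empty), Y := 2.
Decompose node/3: node(false, q(empty, 7), node(7, 2, 7)) = Y2,  q(q(2, empty), q(2, empty)) = P,  W = node(4, P, q(2, empty)).
Bind Y2 := node(false, q(empty, 7), node(7, 2, 7)); no other remaining equation mentions Y2. Substituting into the earlier binding gives Z := node(false, q(empty, 7), node(7, 2, 7)).
Bind P := q(q(2, empty), q(2, empty)); substituting into the remaining equation gives: W = node(4, q(q(2, empty), q(2, empty)), q(2, empty)).
Bind W := node(4, q(q(2, empty), q(2, empty)), q(2, empty)).
MGU = { Q = q(2, empty), Y = 2, T = 7, X = 7, Z = node(false, q(empty, 7), node(7, 2, 7)), Y1 = 2, Y2 = node(false, q(empty, 7), node(7, 2, 7)), P = q(q(2, empty), q(2, empty)), W = node(4, q(q(2, empty), q(2, empty)), q(2, empty)) }, so Q = q(2, empty).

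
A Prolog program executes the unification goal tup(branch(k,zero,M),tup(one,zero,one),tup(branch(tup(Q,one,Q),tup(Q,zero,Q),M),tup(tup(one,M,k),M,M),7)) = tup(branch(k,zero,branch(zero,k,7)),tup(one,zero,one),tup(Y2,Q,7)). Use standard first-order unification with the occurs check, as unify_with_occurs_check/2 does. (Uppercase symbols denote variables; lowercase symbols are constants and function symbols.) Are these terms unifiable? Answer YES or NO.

YES

Decompose tup/3: branch(k,zero,M) = branch(k,zero,branch(zero,k,7)),  tup(one,zero,one) = tup(one,zero,one),  tup(branch(tup(Q,one,Q),tup(Q,zero,Q),M),tup(tup(one,M,k),M,M),7) = tup(Y2,Q,7).
Decompose branch/3: k = k,  zero = zero,  M = branch(zero,k,7).
Delete trivial equation k = k.
Delete trivial equation zero = zero.
Bind M := branch(zero,k,7); substituting into the one remaining equation that mentions M gives: tup(branch(tup(Q,one,Q),tup(Q,zero,Q),branch(zero,k,7)),tup(tup(one,branch(zero,k,7),k),branch(zero,k,7),branch(zero,k,7)),7) = tup(Y2,Q,7).
Delete trivial equation tup(one,zero,one) = tup(one,zero,one).
Decompose tup/3: branch(tup(Q,one,Q),tup(Q,zero,Q),branch(zero,k,7)) = Y2,  tup(tup(one,branch(zero,k,7),k),branch(zero,k,7),branch(zero,k,7)) = Q,  7 = 7.
Bind Y2 := branch(tup(Q,one,Q),tup(Q,zero,Q),branch(zero,k,7)); no other remaining equation mentions Y2.
Bind Q := tup(tup(one,branch(zero,k,7),k),branch(zero,k,7),branch(zero,k,7)); no other remaining equation mentions Q. Substituting into the earlier binding gives Y2 := branch(tup(tup(tup(one,branch(zero,k,7),k),branch(zero,k,7),branch(zero,k,7)),one,tup(tup(one,branch(zero,k,7),k),branch(zero,k,7),branch(zero,k,7))),tup(tup(tup(one,branch(zero,k,7),k),branch(zero,k,7),branch(zero,k,7)),zero,tup(tup(one,branch(zero,k,7),k),branch(zero,k,7),branch(zero,k,7))),branch(zero,k,7)).
Delete trivial equation 7 = 7.
No equations remain and no clash or occurs-check failure arose, so a unifier exists.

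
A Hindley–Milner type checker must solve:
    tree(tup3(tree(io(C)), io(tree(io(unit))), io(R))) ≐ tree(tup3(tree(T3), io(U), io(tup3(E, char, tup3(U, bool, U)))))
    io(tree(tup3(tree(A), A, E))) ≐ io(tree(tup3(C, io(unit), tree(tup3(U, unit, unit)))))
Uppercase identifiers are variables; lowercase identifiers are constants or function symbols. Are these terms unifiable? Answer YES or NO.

YES

Decompose tree/1: tup3(tree(io(C)), io(tree(io(unit))), io(R)) ≐ tup3(tree(T3), io(U), io(tup3(E, char, tup3(U, bool, U)))).
Decompose tup3/3: tree(io(C)) ≐ tree(T3),  io(tree(io(unit))) ≐ io(U),  io(R) ≐ io(tup3(E, char, tup3(U, bool, U))).
Decompose tree/1: io(C) ≐ T3.
Bind T3 := io(C); no other remaining equation mentions T3.
Decompose io/1: tree(io(unit)) ≐ U.
Bind U := tree(io(unit)); substituting into the remaining equations gives: io(R) ≐ io(tup3(E, char, tup3(tree(io(unit)), bool, tree(io(unit))))),  io(tree(tup3(tree(A), A, E))) ≐ io(tree(tup3(C, io(unit), tree(tup3(tree(io(unit)), unit, unit))))).
Decompose io/1: R ≐ tup3(E, char, tup3(tree(io(unit)), bool, tree(io(unit)))).
Bind R := tup3(E, char, tup3(tree(io(unit)), bool, tree(io(unit)))); no other remaining equation mentions R.
Decompose io/1: tree(tup3(tree(A), A, E)) ≐ tree(tup3(C, io(unit), tree(tup3(tree(io(unit)), unit, unit)))).
Decompose tree/1: tup3(tree(A), A, E) ≐ tup3(C, io(unit), tree(tup3(tree(io(unit)), unit, unit))).
Decompose tup3/3: tree(A) ≐ C,  A ≐ io(unit),  E ≐ tree(tup3(tree(io(unit)), unit, unit)).
Bind C := tree(A); no other remaining equation mentions C. Substituting into the earlier binding gives T3 := io(tree(A)).
Bind A := io(unit); no other remaining equation mentions A. Substituting into the earlier bindings gives T3 := io(tree(io(unit))), C := tree(io(unit)).
Bind E := tree(tup3(tree(io(unit)), unit, unit)). Substituting into the earlier binding gives R := tup3(tree(tup3(tree(io(unit)), unit, unit)), char, tup3(tree(io(unit)), bool, tree(io(unit)))).
No equations remain and no clash or occurs-check failure arose, so a unifier exists.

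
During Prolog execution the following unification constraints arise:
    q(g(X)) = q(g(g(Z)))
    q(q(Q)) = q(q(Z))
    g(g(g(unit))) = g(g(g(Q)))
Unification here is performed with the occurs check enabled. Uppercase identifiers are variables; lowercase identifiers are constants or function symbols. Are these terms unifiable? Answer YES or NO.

YES

Decompose q/1: g(X) = g(g(Z)).
Decompose g/1: X = g(Z).
Bind X := g(Z); no other remaining equation mentions X.
Decompose q/1: q(Q) = q(Z).
Decompose q/1: Q = Z.
Bind Q := Z; substituting into the remaining equation gives: g(g(g(unit))) = g(g(g(Z))).
Decompose g/1: g(g(unit)) = g(g(Z)).
Decompose g/1: g(unit) = g(Z).
Decompose g/1: unit = Z.
Bind Z := unit. Substituting into the earlier bindings gives X := g(unit), Q := unit.
No equations remain and no clash or occurs-check failure arose, so a unifier exists.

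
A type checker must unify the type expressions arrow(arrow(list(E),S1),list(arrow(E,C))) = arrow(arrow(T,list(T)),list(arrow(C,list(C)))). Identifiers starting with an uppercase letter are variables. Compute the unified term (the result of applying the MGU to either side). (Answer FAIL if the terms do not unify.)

Decompose arrow/2: arrow(list(E),S1) = arrow(T,list(T)),  list(arrow(E,C)) = list(arrow(C,list(C))).
Decompose arrow/2: list(E) = T,  S1 = list(T).
Bind T := list(E); substituting into the one remaining equation that mentions T gives: S1 = list(list(E)).
Bind S1 := list(list(E)); no other remaining equation mentions S1.
Decompose list/1: arrow(E,C) = arrow(C,list(C)).
Decompose arrow/2: E = C,  C = list(C).
Bind E := C; no other remaining equation mentions E. Substituting into the earlier bindings gives T := list(C), S1 := list(list(C)).
Occurs check fails: C occurs in list(C); the equation C = list(C) has no finite solution.

FAIL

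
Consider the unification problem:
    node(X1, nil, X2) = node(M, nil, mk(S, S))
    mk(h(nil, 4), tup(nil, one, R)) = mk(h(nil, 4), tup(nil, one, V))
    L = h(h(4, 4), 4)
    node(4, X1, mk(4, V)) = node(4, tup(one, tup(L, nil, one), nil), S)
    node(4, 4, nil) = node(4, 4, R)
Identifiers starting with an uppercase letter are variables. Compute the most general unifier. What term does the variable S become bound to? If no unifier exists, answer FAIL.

mk(4, nil)

Decompose node/3: X1 = M,  nil = nil,  X2 = mk(S, S).
Bind X1 := M; substituting into the one remaining equation that mentions X1 gives: node(4, M, mk(4, V)) = node(4, tup(one, tup(L, nil, one), nil), S).
Delete trivial equation nil = nil.
Bind X2 := mk(S, S); no other remaining equation mentions X2.
Decompose mk/2: h(nil, 4) = h(nil, 4),  tup(nil, one, R) = tup(nil, one, V).
Delete trivial equation h(nil, 4) = h(nil, 4).
Decompose tup/3: nil = nil,  one = one,  R = V.
Delete trivial equation nil = nil.
Delete trivial equation one = one.
Bind R := V; substituting into the one remaining equation that mentions R gives: node(4, 4, nil) = node(4, 4, V).
Bind L := h(h(4, 4), 4); substituting into the one remaining equation that mentions L gives: node(4, M, mk(4, V)) = node(4, tup(one, tup(h(h(4, 4), 4), nil, one), nil), S).
Decompose node/3: 4 = 4,  M = tup(one, tup(h(h(4, 4), 4), nil, one), nil),  mk(4, V) = S.
Delete trivial equation 4 = 4.
Bind M := tup(one, tup(h(h(4, 4), 4), nil, one), nil); no other remaining equation mentions M. Substituting into the earlier binding gives X1 := tup(one, tup(h(h(4, 4), 4), nil, one), nil).
Bind S := mk(4, V); no other remaining equation mentions S. Substituting into the earlier binding gives X2 := mk(mk(4, V), mk(4, V)).
Decompose node/3: 4 = 4,  4 = 4,  nil = V.
Delete trivial equation 4 = 4.
Delete trivial equation 4 = 4.
Bind V := nil. Substituting into the earlier bindings gives X2 := mk(mk(4, nil), mk(4, nil)), R := nil, S := mk(4, nil).
MGU = { X1 ↦ tup(one, tup(h(h(4, 4), 4), nil, one), nil), X2 ↦ mk(mk(4, nil), mk(4, nil)), R ↦ nil, L ↦ h(h(4, 4), 4), M ↦ tup(one, tup(h(h(4, 4), 4), nil, one), nil), S ↦ mk(4, nil), V ↦ nil }, so S ↦ mk(4, nil).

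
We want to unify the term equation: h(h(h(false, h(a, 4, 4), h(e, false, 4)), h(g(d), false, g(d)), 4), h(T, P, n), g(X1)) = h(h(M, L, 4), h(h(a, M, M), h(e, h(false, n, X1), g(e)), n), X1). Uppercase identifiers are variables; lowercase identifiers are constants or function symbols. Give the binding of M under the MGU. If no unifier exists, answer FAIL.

Decompose h/3: h(h(false, h(a, 4, 4), h(e, false, 4)), h(g(d), false, g(d)), 4) = h(M, L, 4),  h(T, P, n) = h(h(a, M, M), h(e, h(false, n, X1), g(e)), n),  g(X1) = X1.
Decompose h/3: h(false, h(a, 4, 4), h(e, false, 4)) = M,  h(g(d), false, g(d)) = L,  4 = 4.
Bind M := h(false, h(a, 4, 4), h(e, false, 4)); substituting into the one remaining equation that mentions M gives: h(T, P, n) = h(h(a, h(false, h(a, 4, 4), h(e, false, 4)), h(false, h(a, 4, 4), h(e, false, 4))), h(e, h(false, n, X1), g(e)), n).
Bind L := h(g(d), false, g(d)); no other remaining equation mentions L.
Delete trivial equation 4 = 4.
Decompose h/3: T = h(a, h(false, h(a, 4, 4), h(e, false, 4)), h(false, h(a, 4, 4), h(e, false, 4))),  P = h(e, h(false, n, X1), g(e)),  n = n.
Bind T := h(a, h(false, h(a, 4, 4), h(e, false, 4)), h(false, h(a, 4, 4), h(e, false, 4))); no other remaining equation mentions T.
Bind P := h(e, h(false, n, X1), g(e)); no other remaining equation mentions P.
Delete trivial equation n = n.
Occurs check fails: X1 occurs in g(X1); the equation X1 = g(X1) has no finite solution.

FAIL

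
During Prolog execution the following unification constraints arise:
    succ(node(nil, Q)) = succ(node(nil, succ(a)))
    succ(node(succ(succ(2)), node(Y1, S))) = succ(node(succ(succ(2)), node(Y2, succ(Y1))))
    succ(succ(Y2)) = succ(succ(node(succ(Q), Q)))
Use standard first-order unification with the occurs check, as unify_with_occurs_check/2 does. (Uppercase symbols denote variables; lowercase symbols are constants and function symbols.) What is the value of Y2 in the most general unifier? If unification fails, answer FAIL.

node(succ(succ(a)), succ(a))

Decompose succ/1: node(nil, Q) = node(nil, succ(a)).
Decompose node/2: nil = nil,  Q = succ(a).
Delete trivial equation nil = nil.
Bind Q := succ(a); substituting into the one remaining equation that mentions Q gives: succ(succ(Y2)) = succ(succ(node(succ(succ(a)), succ(a)))).
Decompose succ/1: node(succ(succ(2)), node(Y1, S)) = node(succ(succ(2)), node(Y2, succ(Y1))).
Decompose node/2: succ(succ(2)) = succ(succ(2)),  node(Y1, S) = node(Y2, succ(Y1)).
Delete trivial equation succ(succ(2)) = succ(succ(2)).
Decompose node/2: Y1 = Y2,  S = succ(Y1).
Bind Y1 := Y2; substituting into the one remaining equation that mentions Y1 gives: S = succ(Y2).
Bind S := succ(Y2); no other remaining equation mentions S.
Decompose succ/1: succ(Y2) = succ(node(succ(succ(a)), succ(a))).
Decompose succ/1: Y2 = node(succ(succ(a)), succ(a)).
Bind Y2 := node(succ(succ(a)), succ(a)). Substituting into the earlier bindings gives Y1 := node(succ(succ(a)), succ(a)), S := succ(node(succ(succ(a)), succ(a))).
MGU = { Q = succ(a), Y1 = node(succ(succ(a)), succ(a)), S = succ(node(succ(succ(a)), succ(a))), Y2 = node(succ(succ(a)), succ(a)) }, so Y2 = node(succ(succ(a)), succ(a)).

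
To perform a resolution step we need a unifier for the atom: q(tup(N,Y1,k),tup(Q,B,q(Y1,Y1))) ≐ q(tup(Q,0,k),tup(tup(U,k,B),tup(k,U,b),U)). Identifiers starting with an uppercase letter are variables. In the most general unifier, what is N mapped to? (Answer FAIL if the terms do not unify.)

Decompose q/2: tup(N,Y1,k) ≐ tup(Q,0,k),  tup(Q,B,q(Y1,Y1)) ≐ tup(tup(U,k,B),tup(k,U,b),U).
Decompose tup/3: N ≐ Q,  Y1 ≐ 0,  k ≐ k.
Bind N := Q; no other remaining equation mentions N.
Bind Y1 := 0; substituting into the one remaining equation that mentions Y1 gives: tup(Q,B,q(0,0)) ≐ tup(tup(U,k,B),tup(k,U,b),U).
Delete trivial equation k ≐ k.
Decompose tup/3: Q ≐ tup(U,k,B),  B ≐ tup(k,U,b),  q(0,0) ≐ U.
Bind Q := tup(U,k,B); no other remaining equation mentions Q. Substituting into the earlier binding gives N := tup(U,k,B).
Bind B := tup(k,U,b); no other remaining equation mentions B. Substituting into the earlier bindings gives N := tup(U,k,tup(k,U,b)), Q := tup(U,k,tup(k,U,b)).
Bind U := q(0,0). Substituting into the earlier bindings gives N := tup(q(0,0),k,tup(k,q(0,0),b)), Q := tup(q(0,0),k,tup(k,q(0,0),b)), B := tup(k,q(0,0),b).
MGU = { N ↦ tup(q(0,0),k,tup(k,q(0,0),b)), Y1 ↦ 0, Q ↦ tup(q(0,0),k,tup(k,q(0,0),b)), B ↦ tup(k,q(0,0),b), U ↦ q(0,0) }, so N ↦ tup(q(0,0),k,tup(k,q(0,0),b)).

tup(q(0,0),k,tup(k,q(0,0),b))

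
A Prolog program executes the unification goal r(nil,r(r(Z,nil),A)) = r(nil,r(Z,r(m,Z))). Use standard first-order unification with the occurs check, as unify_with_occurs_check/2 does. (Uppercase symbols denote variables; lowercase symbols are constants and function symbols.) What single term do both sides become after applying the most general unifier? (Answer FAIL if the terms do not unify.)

Decompose r/2: nil = nil,  r(r(Z,nil),A) = r(Z,r(m,Z)).
Delete trivial equation nil = nil.
Decompose r/2: r(Z,nil) = Z,  A = r(m,Z).
Occurs check fails: Z occurs in r(Z,nil); the equation Z = r(Z,nil) has no finite solution.

FAIL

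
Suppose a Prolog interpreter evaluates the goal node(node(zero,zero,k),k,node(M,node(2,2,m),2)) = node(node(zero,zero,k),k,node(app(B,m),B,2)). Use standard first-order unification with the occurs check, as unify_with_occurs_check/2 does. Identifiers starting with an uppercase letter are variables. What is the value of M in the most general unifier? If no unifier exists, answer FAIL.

Decompose node/3: node(zero,zero,k) = node(zero,zero,k),  k = k,  node(M,node(2,2,m),2) = node(app(B,m),B,2).
Delete trivial equation node(zero,zero,k) = node(zero,zero,k).
Delete trivial equation k = k.
Decompose node/3: M = app(B,m),  node(2,2,m) = B,  2 = 2.
Bind M := app(B,m); no other remaining equation mentions M.
Bind B := node(2,2,m); no other remaining equation mentions B. Substituting into the earlier binding gives M := app(node(2,2,m),m).
Delete trivial equation 2 = 2.
MGU = { M = app(node(2,2,m),m), B = node(2,2,m) }, so M = app(node(2,2,m),m).

app(node(2,2,m),m)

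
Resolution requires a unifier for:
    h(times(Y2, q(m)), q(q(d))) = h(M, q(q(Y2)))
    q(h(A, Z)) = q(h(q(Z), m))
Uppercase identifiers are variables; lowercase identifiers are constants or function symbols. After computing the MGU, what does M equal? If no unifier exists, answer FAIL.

Decompose h/2: times(Y2, q(m)) = M,  q(q(d)) = q(q(Y2)).
Bind M := times(Y2, q(m)); no other remaining equation mentions M.
Decompose q/1: q(d) = q(Y2).
Decompose q/1: d = Y2.
Bind Y2 := d; no other remaining equation mentions Y2. Substituting into the earlier binding gives M := times(d, q(m)).
Decompose q/1: h(A, Z) = h(q(Z), m).
Decompose h/2: A = q(Z),  Z = m.
Bind A := q(Z); no other remaining equation mentions A.
Bind Z := m. Substituting into the earlier binding gives A := q(m).
MGU = { M -> times(d, q(m)), Y2 -> d, A -> q(m), Z -> m }, so M -> times(d, q(m)).

times(d, q(m))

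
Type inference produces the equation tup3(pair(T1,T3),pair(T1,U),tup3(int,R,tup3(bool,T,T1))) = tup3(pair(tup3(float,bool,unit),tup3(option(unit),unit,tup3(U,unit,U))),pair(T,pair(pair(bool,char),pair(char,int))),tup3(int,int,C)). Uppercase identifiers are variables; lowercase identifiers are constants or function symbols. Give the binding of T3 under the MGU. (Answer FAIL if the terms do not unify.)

tup3(option(unit),unit,tup3(pair(pair(bool,char),pair(char,int)),unit,pair(pair(bool,char),pair(char,int))))

Decompose tup3/3: pair(T1,T3) = pair(tup3(float,bool,unit),tup3(option(unit),unit,tup3(U,unit,U))),  pair(T1,U) = pair(T,pair(pair(bool,char),pair(char,int))),  tup3(int,R,tup3(bool,T,T1)) = tup3(int,int,C).
Decompose pair/2: T1 = tup3(float,bool,unit),  T3 = tup3(option(unit),unit,tup3(U,unit,U)).
Bind T1 := tup3(float,bool,unit); substituting into the 2 remaining equations that mention T1 gives: pair(tup3(float,bool,unit),U) = pair(T,pair(pair(bool,char),pair(char,int))),  tup3(int,R,tup3(bool,T,tup3(float,bool,unit))) = tup3(int,int,C).
Bind T3 := tup3(option(unit),unit,tup3(U,unit,U)); no other remaining equation mentions T3.
Decompose pair/2: tup3(float,bool,unit) = T,  U = pair(pair(bool,char),pair(char,int)).
Bind T := tup3(float,bool,unit); substituting into the one remaining equation that mentions T gives: tup3(int,R,tup3(bool,tup3(float,bool,unit),tup3(float,bool,unit))) = tup3(int,int,C).
Bind U := pair(pair(bool,char),pair(char,int)); no other remaining equation mentions U. Substituting into the earlier binding gives T3 := tup3(option(unit),unit,tup3(pair(pair(bool,char),pair(char,int)),unit,pair(pair(bool,char),pair(char,int)))).
Decompose tup3/3: int = int,  R = int,  tup3(bool,tup3(float,bool,unit),tup3(float,bool,unit)) = C.
Delete trivial equation int = int.
Bind R := int; no other remaining equation mentions R.
Bind C := tup3(bool,tup3(float,bool,unit),tup3(float,bool,unit)).
MGU = { T1 := tup3(float,bool,unit), T3 := tup3(option(unit),unit,tup3(pair(pair(bool,char),pair(char,int)),unit,pair(pair(bool,char),pair(char,int)))), T := tup3(float,bool,unit), U := pair(pair(bool,char),pair(char,int)), R := int, C := tup3(bool,tup3(float,bool,unit),tup3(float,bool,unit)) }, so T3 := tup3(option(unit),unit,tup3(pair(pair(bool,char),pair(char,int)),unit,pair(pair(bool,char),pair(char,int)))).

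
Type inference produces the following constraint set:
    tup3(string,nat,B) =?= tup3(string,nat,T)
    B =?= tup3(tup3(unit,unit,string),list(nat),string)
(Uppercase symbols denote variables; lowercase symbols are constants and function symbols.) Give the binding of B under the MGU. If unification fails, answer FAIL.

Decompose tup3/3: string =?= string,  nat =?= nat,  B =?= T.
Delete trivial equation string =?= string.
Delete trivial equation nat =?= nat.
Bind B := T; substituting into the remaining equation gives: T =?= tup3(tup3(unit,unit,string),list(nat),string).
Bind T := tup3(tup3(unit,unit,string),list(nat),string). Substituting into the earlier binding gives B := tup3(tup3(unit,unit,string),list(nat),string).
MGU = { B ↦ tup3(tup3(unit,unit,string),list(nat),string), T ↦ tup3(tup3(unit,unit,string),list(nat),string) }, so B ↦ tup3(tup3(unit,unit,string),list(nat),string).

tup3(tup3(unit,unit,string),list(nat),string)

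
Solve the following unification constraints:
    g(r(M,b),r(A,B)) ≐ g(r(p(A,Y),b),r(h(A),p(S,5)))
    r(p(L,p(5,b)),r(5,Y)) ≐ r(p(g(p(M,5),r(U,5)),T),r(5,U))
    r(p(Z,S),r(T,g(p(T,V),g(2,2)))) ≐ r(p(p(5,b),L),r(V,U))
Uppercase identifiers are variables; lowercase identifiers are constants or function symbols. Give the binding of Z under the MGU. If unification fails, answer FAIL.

FAIL

Decompose g/2: r(M,b) ≐ r(p(A,Y),b),  r(A,B) ≐ r(h(A),p(S,5)).
Decompose r/2: M ≐ p(A,Y),  b ≐ b.
Bind M := p(A,Y); substituting into the one remaining equation that mentions M gives: r(p(L,p(5,b)),r(5,Y)) ≐ r(p(g(p(p(A,Y),5),r(U,5)),T),r(5,U)).
Delete trivial equation b ≐ b.
Decompose r/2: A ≐ h(A),  B ≐ p(S,5).
Occurs check fails: A occurs in h(A); the equation A ≐ h(A) has no finite solution.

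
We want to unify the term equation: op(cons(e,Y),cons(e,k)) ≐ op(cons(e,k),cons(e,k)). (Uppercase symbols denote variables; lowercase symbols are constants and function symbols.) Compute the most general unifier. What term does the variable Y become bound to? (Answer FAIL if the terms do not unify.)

Decompose op/2: cons(e,Y) ≐ cons(e,k),  cons(e,k) ≐ cons(e,k).
Decompose cons/2: e ≐ e,  Y ≐ k.
Delete trivial equation e ≐ e.
Bind Y := k; no other remaining equation mentions Y.
Delete trivial equation cons(e,k) ≐ cons(e,k).
MGU = { Y ↦ k }, so Y ↦ k.

k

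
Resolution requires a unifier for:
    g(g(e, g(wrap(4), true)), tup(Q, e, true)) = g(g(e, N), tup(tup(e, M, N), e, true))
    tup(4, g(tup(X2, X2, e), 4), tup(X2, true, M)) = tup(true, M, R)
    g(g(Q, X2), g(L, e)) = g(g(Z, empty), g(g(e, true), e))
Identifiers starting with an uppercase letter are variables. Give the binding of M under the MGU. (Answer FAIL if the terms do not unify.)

FAIL

Decompose g/2: g(e, g(wrap(4), true)) = g(e, N),  tup(Q, e, true) = tup(tup(e, M, N), e, true).
Decompose g/2: e = e,  g(wrap(4), true) = N.
Delete trivial equation e = e.
Bind N := g(wrap(4), true); substituting into the one remaining equation that mentions N gives: tup(Q, e, true) = tup(tup(e, M, g(wrap(4), true)), e, true).
Decompose tup/3: Q = tup(e, M, g(wrap(4), true)),  e = e,  true = true.
Bind Q := tup(e, M, g(wrap(4), true)); substituting into the one remaining equation that mentions Q gives: g(g(tup(e, M, g(wrap(4), true)), X2), g(L, e)) = g(g(Z, empty), g(g(e, true), e)).
Delete trivial equation e = e.
Delete trivial equation true = true.
Decompose tup/3: 4 = true,  g(tup(X2, X2, e), 4) = M,  tup(X2, true, M) = R.
Clash: constants 4 and true differ; no unifier exists.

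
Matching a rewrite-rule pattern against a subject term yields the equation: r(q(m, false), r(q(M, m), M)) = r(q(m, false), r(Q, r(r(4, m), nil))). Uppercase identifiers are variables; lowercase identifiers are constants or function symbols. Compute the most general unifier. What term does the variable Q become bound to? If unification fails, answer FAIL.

Decompose r/2: q(m, false) = q(m, false),  r(q(M, m), M) = r(Q, r(r(4, m), nil)).
Delete trivial equation q(m, false) = q(m, false).
Decompose r/2: q(M, m) = Q,  M = r(r(4, m), nil).
Bind Q := q(M, m); no other remaining equation mentions Q.
Bind M := r(r(4, m), nil). Substituting into the earlier binding gives Q := q(r(r(4, m), nil), m).
MGU = { Q := q(r(r(4, m), nil), m), M := r(r(4, m), nil) }, so Q := q(r(r(4, m), nil), m).

q(r(r(4, m), nil), m)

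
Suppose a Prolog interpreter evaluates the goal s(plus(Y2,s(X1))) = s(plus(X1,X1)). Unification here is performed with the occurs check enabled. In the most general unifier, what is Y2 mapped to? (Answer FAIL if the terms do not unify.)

Decompose s/1: plus(Y2,s(X1)) = plus(X1,X1).
Decompose plus/2: Y2 = X1,  s(X1) = X1.
Bind Y2 := X1; no other remaining equation mentions Y2.
Occurs check fails: X1 occurs in s(X1); the equation X1 = s(X1) has no finite solution.

FAIL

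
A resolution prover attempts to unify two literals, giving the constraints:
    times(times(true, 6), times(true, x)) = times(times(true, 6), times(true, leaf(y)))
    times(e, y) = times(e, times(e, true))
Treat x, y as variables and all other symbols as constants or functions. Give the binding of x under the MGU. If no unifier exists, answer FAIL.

leaf(times(e, true))

Decompose times/2: times(true, 6) = times(true, 6),  times(true, x) = times(true, leaf(y)).
Delete trivial equation times(true, 6) = times(true, 6).
Decompose times/2: true = true,  x = leaf(y).
Delete trivial equation true = true.
Bind x := leaf(y); no other remaining equation mentions x.
Decompose times/2: e = e,  y = times(e, true).
Delete trivial equation e = e.
Bind y := times(e, true). Substituting into the earlier binding gives x := leaf(times(e, true)).
MGU = { x ↦ leaf(times(e, true)), y ↦ times(e, true) }, so x ↦ leaf(times(e, true)).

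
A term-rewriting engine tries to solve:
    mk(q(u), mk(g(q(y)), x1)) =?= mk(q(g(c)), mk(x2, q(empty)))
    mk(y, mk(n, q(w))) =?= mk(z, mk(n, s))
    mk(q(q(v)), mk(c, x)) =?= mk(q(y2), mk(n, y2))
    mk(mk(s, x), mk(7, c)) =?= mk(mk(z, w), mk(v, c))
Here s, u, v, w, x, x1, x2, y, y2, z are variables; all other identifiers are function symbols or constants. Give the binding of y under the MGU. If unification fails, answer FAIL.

FAIL

Decompose mk/2: q(u) =?= q(g(c)),  mk(g(q(y)), x1) =?= mk(x2, q(empty)).
Decompose q/1: u =?= g(c).
Bind u := g(c); no other remaining equation mentions u.
Decompose mk/2: g(q(y)) =?= x2,  x1 =?= q(empty).
Bind x2 := g(q(y)); no other remaining equation mentions x2.
Bind x1 := q(empty); no other remaining equation mentions x1.
Decompose mk/2: y =?= z,  mk(n, q(w)) =?= mk(n, s).
Bind y := z; no other remaining equation mentions y. Substituting into the earlier binding gives x2 := g(q(z)).
Decompose mk/2: n =?= n,  q(w) =?= s.
Delete trivial equation n =?= n.
Bind s := q(w); substituting into the one remaining equation that mentions s gives: mk(mk(q(w), x), mk(7, c)) =?= mk(mk(z, w), mk(v, c)).
Decompose mk/2: q(q(v)) =?= q(y2),  mk(c, x) =?= mk(n, y2).
Decompose q/1: q(v) =?= y2.
Bind y2 := q(v); substituting into the one remaining equation that mentions y2 gives: mk(c, x) =?= mk(n, q(v)).
Decompose mk/2: c =?= n,  x =?= q(v).
Clash: constants c and n differ; no unifier exists.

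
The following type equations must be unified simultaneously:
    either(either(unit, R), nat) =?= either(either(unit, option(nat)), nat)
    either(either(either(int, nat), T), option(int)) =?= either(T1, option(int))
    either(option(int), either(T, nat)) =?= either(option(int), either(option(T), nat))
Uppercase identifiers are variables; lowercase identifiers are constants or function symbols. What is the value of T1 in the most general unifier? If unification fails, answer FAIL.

FAIL

Decompose either/2: either(unit, R) =?= either(unit, option(nat)),  nat =?= nat.
Decompose either/2: unit =?= unit,  R =?= option(nat).
Delete trivial equation unit =?= unit.
Bind R := option(nat); no other remaining equation mentions R.
Delete trivial equation nat =?= nat.
Decompose either/2: either(either(int, nat), T) =?= T1,  option(int) =?= option(int).
Bind T1 := either(either(int, nat), T); no other remaining equation mentions T1.
Delete trivial equation option(int) =?= option(int).
Decompose either/2: option(int) =?= option(int),  either(T, nat) =?= either(option(T), nat).
Delete trivial equation option(int) =?= option(int).
Decompose either/2: T =?= option(T),  nat =?= nat.
Occurs check fails: T occurs in option(T); the equation T =?= option(T) has no finite solution.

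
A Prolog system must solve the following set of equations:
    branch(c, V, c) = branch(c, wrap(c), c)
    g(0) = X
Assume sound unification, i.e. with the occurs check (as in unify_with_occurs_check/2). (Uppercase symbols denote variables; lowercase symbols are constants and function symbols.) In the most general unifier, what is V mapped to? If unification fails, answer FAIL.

wrap(c)

Decompose branch/3: c = c,  V = wrap(c),  c = c.
Delete trivial equation c = c.
Bind V := wrap(c); no other remaining equation mentions V.
Delete trivial equation c = c.
Bind X := g(0).
MGU = { V -> wrap(c), X -> g(0) }, so V -> wrap(c).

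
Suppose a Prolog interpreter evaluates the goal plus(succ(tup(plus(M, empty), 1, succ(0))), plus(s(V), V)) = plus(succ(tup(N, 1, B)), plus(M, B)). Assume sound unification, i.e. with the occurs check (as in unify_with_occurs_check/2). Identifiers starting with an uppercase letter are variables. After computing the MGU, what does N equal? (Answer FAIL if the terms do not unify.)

Decompose plus/2: succ(tup(plus(M, empty), 1, succ(0))) = succ(tup(N, 1, B)),  plus(s(V), V) = plus(M, B).
Decompose succ/1: tup(plus(M, empty), 1, succ(0)) = tup(N, 1, B).
Decompose tup/3: plus(M, empty) = N,  1 = 1,  succ(0) = B.
Bind N := plus(M, empty); no other remaining equation mentions N.
Delete trivial equation 1 = 1.
Bind B := succ(0); substituting into the remaining equation gives: plus(s(V), V) = plus(M, succ(0)).
Decompose plus/2: s(V) = M,  V = succ(0).
Bind M := s(V); no other remaining equation mentions M. Substituting into the earlier binding gives N := plus(s(V), empty).
Bind V := succ(0). Substituting into the earlier bindings gives N := plus(s(succ(0)), empty), M := s(succ(0)).
MGU = { N = plus(s(succ(0)), empty), B = succ(0), M = s(succ(0)), V = succ(0) }, so N = plus(s(succ(0)), empty).

plus(s(succ(0)), empty)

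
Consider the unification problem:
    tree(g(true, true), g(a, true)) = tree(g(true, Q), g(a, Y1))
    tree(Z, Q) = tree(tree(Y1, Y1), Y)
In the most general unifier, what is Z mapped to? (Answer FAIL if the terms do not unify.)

Decompose tree/2: g(true, true) = g(true, Q),  g(a, true) = g(a, Y1).
Decompose g/2: true = true,  true = Q.
Delete trivial equation true = true.
Bind Q := true; substituting into the one remaining equation that mentions Q gives: tree(Z, true) = tree(tree(Y1, Y1), Y).
Decompose g/2: a = a,  true = Y1.
Delete trivial equation a = a.
Bind Y1 := true; substituting into the remaining equation gives: tree(Z, true) = tree(tree(true, true), Y).
Decompose tree/2: Z = tree(true, true),  true = Y.
Bind Z := tree(true, true); no other remaining equation mentions Z.
Bind Y := true.
MGU = { Q -> true, Y1 -> true, Z -> tree(true, true), Y -> true }, so Z -> tree(true, true).

tree(true, true)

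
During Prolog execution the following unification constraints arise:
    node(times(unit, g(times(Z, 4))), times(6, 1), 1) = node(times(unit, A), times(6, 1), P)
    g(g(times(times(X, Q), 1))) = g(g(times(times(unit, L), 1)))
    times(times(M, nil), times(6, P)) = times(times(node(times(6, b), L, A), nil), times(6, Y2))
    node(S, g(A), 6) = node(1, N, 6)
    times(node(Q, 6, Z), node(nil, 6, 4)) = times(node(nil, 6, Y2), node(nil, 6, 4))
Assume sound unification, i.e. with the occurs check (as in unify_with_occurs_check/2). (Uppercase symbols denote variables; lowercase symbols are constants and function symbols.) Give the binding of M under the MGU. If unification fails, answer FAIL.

node(times(6, b), nil, g(times(1, 4)))

Decompose node/3: times(unit, g(times(Z, 4))) = times(unit, A),  times(6, 1) = times(6, 1),  1 = P.
Decompose times/2: unit = unit,  g(times(Z, 4)) = A.
Delete trivial equation unit = unit.
Bind A := g(times(Z, 4)); substituting into the 2 remaining equations that mention A gives: times(times(M, nil), times(6, P)) = times(times(node(times(6, b), L, g(times(Z, 4))), nil), times(6, Y2)),  node(S, g(g(times(Z, 4))), 6) = node(1, N, 6).
Delete trivial equation times(6, 1) = times(6, 1).
Bind P := 1; substituting into the one remaining equation that mentions P gives: times(times(M, nil), times(6, 1)) = times(times(node(times(6, b), L, g(times(Z, 4))), nil), times(6, Y2)).
Decompose g/1: g(times(times(X, Q), 1)) = g(times(times(unit, L), 1)).
Decompose g/1: times(times(X, Q), 1) = times(times(unit, L), 1).
Decompose times/2: times(X, Q) = times(unit, L),  1 = 1.
Decompose times/2: X = unit,  Q = L.
Bind X := unit; no other remaining equation mentions X.
Bind Q := L; substituting into the one remaining equation that mentions Q gives: times(node(L, 6, Z), node(nil, 6, 4)) = times(node(nil, 6, Y2), node(nil, 6, 4)).
Delete trivial equation 1 = 1.
Decompose times/2: times(M, nil) = times(node(times(6, b), L, g(times(Z, 4))), nil),  times(6, 1) = times(6, Y2).
Decompose times/2: M = node(times(6, b), L, g(times(Z, 4))),  nil = nil.
Bind M := node(times(6, b), L, g(times(Z, 4))); no other remaining equation mentions M.
Delete trivial equation nil = nil.
Decompose times/2: 6 = 6,  1 = Y2.
Delete trivial equation 6 = 6.
Bind Y2 := 1; substituting into the one remaining equation that mentions Y2 gives: times(node(L, 6, Z), node(nil, 6, 4)) = times(node(nil, 6, 1), node(nil, 6, 4)).
Decompose node/3: S = 1,  g(g(times(Z, 4))) = N,  6 = 6.
Bind S := 1; no other remaining equation mentions S.
Bind N := g(g(times(Z, 4))); no other remaining equation mentions N.
Delete trivial equation 6 = 6.
Decompose times/2: node(L, 6, Z) = node(nil, 6, 1),  node(nil, 6, 4) = node(nil, 6, 4).
Decompose node/3: L = nil,  6 = 6,  Z = 1.
Bind L := nil; no other remaining equation mentions L. Substituting into the earlier bindings gives Q := nil, M := node(times(6, b), nil, g(times(Z, 4))).
Delete trivial equation 6 = 6.
Bind Z := 1; no other remaining equation mentions Z. Substituting into the earlier bindings gives A := g(times(1, 4)), M := node(times(6, b), nil, g(times(1, 4))), N := g(g(times(1, 4))).
Delete trivial equation node(nil, 6, 4) = node(nil, 6, 4).
MGU = { A ↦ g(times(1, 4)), P ↦ 1, X ↦ unit, Q ↦ nil, M ↦ node(times(6, b), nil, g(times(1, 4))), Y2 ↦ 1, S ↦ 1, N ↦ g(g(times(1, 4))), L ↦ nil, Z ↦ 1 }, so M ↦ node(times(6, b), nil, g(times(1, 4))).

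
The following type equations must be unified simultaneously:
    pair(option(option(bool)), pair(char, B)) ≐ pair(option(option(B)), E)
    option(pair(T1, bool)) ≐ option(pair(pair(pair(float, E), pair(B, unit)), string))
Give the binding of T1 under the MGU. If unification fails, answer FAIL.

Decompose pair/2: option(option(bool)) ≐ option(option(B)),  pair(char, B) ≐ E.
Decompose option/1: option(bool) ≐ option(B).
Decompose option/1: bool ≐ B.
Bind B := bool; substituting into the remaining equations gives: pair(char, bool) ≐ E,  option(pair(T1, bool)) ≐ option(pair(pair(pair(float, E), pair(bool, unit)), string)).
Bind E := pair(char, bool); substituting into the remaining equation gives: option(pair(T1, bool)) ≐ option(pair(pair(pair(float, pair(char, bool)), pair(bool, unit)), string)).
Decompose option/1: pair(T1, bool) ≐ pair(pair(pair(float, pair(char, bool)), pair(bool, unit)), string).
Decompose pair/2: T1 ≐ pair(pair(float, pair(char, bool)), pair(bool, unit)),  bool ≐ string.
Bind T1 := pair(pair(float, pair(char, bool)), pair(bool, unit)); no other remaining equation mentions T1.
Clash: constants bool and string differ; no unifier exists.

FAIL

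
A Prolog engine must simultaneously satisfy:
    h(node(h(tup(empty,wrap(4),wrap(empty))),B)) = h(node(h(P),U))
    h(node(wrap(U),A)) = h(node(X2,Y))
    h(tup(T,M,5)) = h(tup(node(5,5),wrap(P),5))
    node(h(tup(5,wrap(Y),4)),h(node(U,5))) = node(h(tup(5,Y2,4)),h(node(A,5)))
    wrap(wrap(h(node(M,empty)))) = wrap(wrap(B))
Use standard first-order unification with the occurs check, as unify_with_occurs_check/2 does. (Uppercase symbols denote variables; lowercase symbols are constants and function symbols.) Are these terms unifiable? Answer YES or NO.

YES

Decompose h/1: node(h(tup(empty,wrap(4),wrap(empty))),B) = node(h(P),U).
Decompose node/2: h(tup(empty,wrap(4),wrap(empty))) = h(P),  B = U.
Decompose h/1: tup(empty,wrap(4),wrap(empty)) = P.
Bind P := tup(empty,wrap(4),wrap(empty)); substituting into the one remaining equation that mentions P gives: h(tup(T,M,5)) = h(tup(node(5,5),wrap(tup(empty,wrap(4),wrap(empty))),5)).
Bind B := U; substituting into the one remaining equation that mentions B gives: wrap(wrap(h(node(M,empty)))) = wrap(wrap(U)).
Decompose h/1: node(wrap(U),A) = node(X2,Y).
Decompose node/2: wrap(U) = X2,  A = Y.
Bind X2 := wrap(U); no other remaining equation mentions X2.
Bind A := Y; substituting into the one remaining equation that mentions A gives: node(h(tup(5,wrap(Y),4)),h(node(U,5))) = node(h(tup(5,Y2,4)),h(node(Y,5))).
Decompose h/1: tup(T,M,5) = tup(node(5,5),wrap(tup(empty,wrap(4),wrap(empty))),5).
Decompose tup/3: T = node(5,5),  M = wrap(tup(empty,wrap(4),wrap(empty))),  5 = 5.
Bind T := node(5,5); no other remaining equation mentions T.
Bind M := wrap(tup(empty,wrap(4),wrap(empty))); substituting into the one remaining equation that mentions M gives: wrap(wrap(h(node(wrap(tup(empty,wrap(4),wrap(empty))),empty)))) = wrap(wrap(U)).
Delete trivial equation 5 = 5.
Decompose node/2: h(tup(5,wrap(Y),4)) = h(tup(5,Y2,4)),  h(node(U,5)) = h(node(Y,5)).
Decompose h/1: tup(5,wrap(Y),4) = tup(5,Y2,4).
Decompose tup/3: 5 = 5,  wrap(Y) = Y2,  4 = 4.
Delete trivial equation 5 = 5.
Bind Y2 := wrap(Y); no other remaining equation mentions Y2.
Delete trivial equation 4 = 4.
Decompose h/1: node(U,5) = node(Y,5).
Decompose node/2: U = Y,  5 = 5.
Bind U := Y; substituting into the one remaining equation that mentions U gives: wrap(wrap(h(node(wrap(tup(empty,wrap(4),wrap(empty))),empty)))) = wrap(wrap(Y)). Substituting into the earlier bindings gives B := Y, X2 := wrap(Y).
Delete trivial equation 5 = 5.
Decompose wrap/1: wrap(h(node(wrap(tup(empty,wrap(4),wrap(empty))),empty))) = wrap(Y).
Decompose wrap/1: h(node(wrap(tup(empty,wrap(4),wrap(empty))),empty)) = Y.
Bind Y := h(node(wrap(tup(empty,wrap(4),wrap(empty))),empty)). Substituting into the earlier bindings gives B := h(node(wrap(tup(empty,wrap(4),wrap(empty))),empty)), X2 := wrap(h(node(wrap(tup(empty,wrap(4),wrap(empty))),empty))), A := h(node(wrap(tup(empty,wrap(4),wrap(empty))),empty)), Y2 := wrap(h(node(wrap(tup(empty,wrap(4),wrap(empty))),empty))), U := h(node(wrap(tup(empty,wrap(4),wrap(empty))),empty)).
No equations remain and no clash or occurs-check failure arose, so a unifier exists.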